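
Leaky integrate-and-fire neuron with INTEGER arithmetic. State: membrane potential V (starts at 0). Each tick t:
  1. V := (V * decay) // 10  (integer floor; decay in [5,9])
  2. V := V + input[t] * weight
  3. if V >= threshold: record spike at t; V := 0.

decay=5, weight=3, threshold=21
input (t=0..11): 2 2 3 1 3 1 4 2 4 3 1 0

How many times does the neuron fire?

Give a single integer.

Answer: 0

Derivation:
t=0: input=2 -> V=6
t=1: input=2 -> V=9
t=2: input=3 -> V=13
t=3: input=1 -> V=9
t=4: input=3 -> V=13
t=5: input=1 -> V=9
t=6: input=4 -> V=16
t=7: input=2 -> V=14
t=8: input=4 -> V=19
t=9: input=3 -> V=18
t=10: input=1 -> V=12
t=11: input=0 -> V=6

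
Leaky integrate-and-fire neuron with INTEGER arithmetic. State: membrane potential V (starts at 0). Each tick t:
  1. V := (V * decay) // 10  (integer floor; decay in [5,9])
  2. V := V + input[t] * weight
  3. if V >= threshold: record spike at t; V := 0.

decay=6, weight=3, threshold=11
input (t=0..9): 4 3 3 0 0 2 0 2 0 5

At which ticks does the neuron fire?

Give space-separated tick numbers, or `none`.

t=0: input=4 -> V=0 FIRE
t=1: input=3 -> V=9
t=2: input=3 -> V=0 FIRE
t=3: input=0 -> V=0
t=4: input=0 -> V=0
t=5: input=2 -> V=6
t=6: input=0 -> V=3
t=7: input=2 -> V=7
t=8: input=0 -> V=4
t=9: input=5 -> V=0 FIRE

Answer: 0 2 9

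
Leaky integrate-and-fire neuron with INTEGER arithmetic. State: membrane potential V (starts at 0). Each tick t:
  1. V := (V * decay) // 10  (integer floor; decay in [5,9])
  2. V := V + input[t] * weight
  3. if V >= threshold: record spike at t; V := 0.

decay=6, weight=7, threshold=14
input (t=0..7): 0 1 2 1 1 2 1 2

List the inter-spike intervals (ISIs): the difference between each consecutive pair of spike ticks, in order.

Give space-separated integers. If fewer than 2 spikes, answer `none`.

t=0: input=0 -> V=0
t=1: input=1 -> V=7
t=2: input=2 -> V=0 FIRE
t=3: input=1 -> V=7
t=4: input=1 -> V=11
t=5: input=2 -> V=0 FIRE
t=6: input=1 -> V=7
t=7: input=2 -> V=0 FIRE

Answer: 3 2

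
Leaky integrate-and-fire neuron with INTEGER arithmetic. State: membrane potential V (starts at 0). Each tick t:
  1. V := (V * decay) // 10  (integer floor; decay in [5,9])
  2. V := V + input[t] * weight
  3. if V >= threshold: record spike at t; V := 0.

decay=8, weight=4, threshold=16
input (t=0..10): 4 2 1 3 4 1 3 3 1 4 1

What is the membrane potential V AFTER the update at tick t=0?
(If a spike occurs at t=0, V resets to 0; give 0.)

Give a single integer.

t=0: input=4 -> V=0 FIRE
t=1: input=2 -> V=8
t=2: input=1 -> V=10
t=3: input=3 -> V=0 FIRE
t=4: input=4 -> V=0 FIRE
t=5: input=1 -> V=4
t=6: input=3 -> V=15
t=7: input=3 -> V=0 FIRE
t=8: input=1 -> V=4
t=9: input=4 -> V=0 FIRE
t=10: input=1 -> V=4

Answer: 0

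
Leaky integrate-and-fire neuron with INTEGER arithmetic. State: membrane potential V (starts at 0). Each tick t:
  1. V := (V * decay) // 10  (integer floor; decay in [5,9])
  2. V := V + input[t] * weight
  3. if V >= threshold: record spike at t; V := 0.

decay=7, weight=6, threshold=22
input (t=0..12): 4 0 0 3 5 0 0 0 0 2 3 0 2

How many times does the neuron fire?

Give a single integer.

t=0: input=4 -> V=0 FIRE
t=1: input=0 -> V=0
t=2: input=0 -> V=0
t=3: input=3 -> V=18
t=4: input=5 -> V=0 FIRE
t=5: input=0 -> V=0
t=6: input=0 -> V=0
t=7: input=0 -> V=0
t=8: input=0 -> V=0
t=9: input=2 -> V=12
t=10: input=3 -> V=0 FIRE
t=11: input=0 -> V=0
t=12: input=2 -> V=12

Answer: 3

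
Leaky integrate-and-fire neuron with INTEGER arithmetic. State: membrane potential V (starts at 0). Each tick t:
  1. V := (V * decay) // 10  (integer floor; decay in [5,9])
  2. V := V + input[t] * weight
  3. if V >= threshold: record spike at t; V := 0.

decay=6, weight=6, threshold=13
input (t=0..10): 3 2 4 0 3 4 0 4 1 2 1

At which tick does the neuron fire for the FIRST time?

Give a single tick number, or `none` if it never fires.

Answer: 0

Derivation:
t=0: input=3 -> V=0 FIRE
t=1: input=2 -> V=12
t=2: input=4 -> V=0 FIRE
t=3: input=0 -> V=0
t=4: input=3 -> V=0 FIRE
t=5: input=4 -> V=0 FIRE
t=6: input=0 -> V=0
t=7: input=4 -> V=0 FIRE
t=8: input=1 -> V=6
t=9: input=2 -> V=0 FIRE
t=10: input=1 -> V=6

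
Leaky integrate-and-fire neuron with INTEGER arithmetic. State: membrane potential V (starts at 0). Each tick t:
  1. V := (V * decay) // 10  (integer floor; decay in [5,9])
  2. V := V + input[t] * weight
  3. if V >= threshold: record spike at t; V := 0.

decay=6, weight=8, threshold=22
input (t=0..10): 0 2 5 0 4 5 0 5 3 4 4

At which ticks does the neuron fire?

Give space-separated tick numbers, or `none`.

t=0: input=0 -> V=0
t=1: input=2 -> V=16
t=2: input=5 -> V=0 FIRE
t=3: input=0 -> V=0
t=4: input=4 -> V=0 FIRE
t=5: input=5 -> V=0 FIRE
t=6: input=0 -> V=0
t=7: input=5 -> V=0 FIRE
t=8: input=3 -> V=0 FIRE
t=9: input=4 -> V=0 FIRE
t=10: input=4 -> V=0 FIRE

Answer: 2 4 5 7 8 9 10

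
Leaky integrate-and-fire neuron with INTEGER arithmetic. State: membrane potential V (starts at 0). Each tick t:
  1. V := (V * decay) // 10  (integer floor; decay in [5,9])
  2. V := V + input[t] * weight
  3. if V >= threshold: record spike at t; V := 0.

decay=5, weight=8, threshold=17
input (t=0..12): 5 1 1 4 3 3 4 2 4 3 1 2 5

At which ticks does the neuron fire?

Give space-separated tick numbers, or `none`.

Answer: 0 3 4 5 6 8 9 11 12

Derivation:
t=0: input=5 -> V=0 FIRE
t=1: input=1 -> V=8
t=2: input=1 -> V=12
t=3: input=4 -> V=0 FIRE
t=4: input=3 -> V=0 FIRE
t=5: input=3 -> V=0 FIRE
t=6: input=4 -> V=0 FIRE
t=7: input=2 -> V=16
t=8: input=4 -> V=0 FIRE
t=9: input=3 -> V=0 FIRE
t=10: input=1 -> V=8
t=11: input=2 -> V=0 FIRE
t=12: input=5 -> V=0 FIRE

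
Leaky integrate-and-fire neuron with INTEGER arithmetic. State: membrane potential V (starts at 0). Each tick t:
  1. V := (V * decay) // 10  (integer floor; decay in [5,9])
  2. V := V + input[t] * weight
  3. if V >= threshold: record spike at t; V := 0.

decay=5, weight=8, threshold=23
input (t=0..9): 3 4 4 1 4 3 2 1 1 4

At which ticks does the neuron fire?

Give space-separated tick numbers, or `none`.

t=0: input=3 -> V=0 FIRE
t=1: input=4 -> V=0 FIRE
t=2: input=4 -> V=0 FIRE
t=3: input=1 -> V=8
t=4: input=4 -> V=0 FIRE
t=5: input=3 -> V=0 FIRE
t=6: input=2 -> V=16
t=7: input=1 -> V=16
t=8: input=1 -> V=16
t=9: input=4 -> V=0 FIRE

Answer: 0 1 2 4 5 9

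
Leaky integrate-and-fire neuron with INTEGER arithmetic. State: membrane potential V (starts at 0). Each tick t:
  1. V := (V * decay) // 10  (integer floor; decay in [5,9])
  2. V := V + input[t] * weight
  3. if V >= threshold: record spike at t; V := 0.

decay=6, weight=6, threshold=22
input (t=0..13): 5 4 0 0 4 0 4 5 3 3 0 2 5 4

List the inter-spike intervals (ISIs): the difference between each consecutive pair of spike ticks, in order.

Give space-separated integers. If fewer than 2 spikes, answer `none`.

Answer: 1 3 2 1 2 3 1

Derivation:
t=0: input=5 -> V=0 FIRE
t=1: input=4 -> V=0 FIRE
t=2: input=0 -> V=0
t=3: input=0 -> V=0
t=4: input=4 -> V=0 FIRE
t=5: input=0 -> V=0
t=6: input=4 -> V=0 FIRE
t=7: input=5 -> V=0 FIRE
t=8: input=3 -> V=18
t=9: input=3 -> V=0 FIRE
t=10: input=0 -> V=0
t=11: input=2 -> V=12
t=12: input=5 -> V=0 FIRE
t=13: input=4 -> V=0 FIRE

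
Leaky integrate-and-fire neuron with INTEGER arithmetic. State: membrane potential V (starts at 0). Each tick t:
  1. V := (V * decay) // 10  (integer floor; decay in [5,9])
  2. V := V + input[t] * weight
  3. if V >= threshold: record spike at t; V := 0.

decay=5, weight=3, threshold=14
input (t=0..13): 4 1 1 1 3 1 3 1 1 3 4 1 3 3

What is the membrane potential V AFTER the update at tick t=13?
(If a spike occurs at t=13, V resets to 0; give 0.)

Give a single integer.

Answer: 0

Derivation:
t=0: input=4 -> V=12
t=1: input=1 -> V=9
t=2: input=1 -> V=7
t=3: input=1 -> V=6
t=4: input=3 -> V=12
t=5: input=1 -> V=9
t=6: input=3 -> V=13
t=7: input=1 -> V=9
t=8: input=1 -> V=7
t=9: input=3 -> V=12
t=10: input=4 -> V=0 FIRE
t=11: input=1 -> V=3
t=12: input=3 -> V=10
t=13: input=3 -> V=0 FIRE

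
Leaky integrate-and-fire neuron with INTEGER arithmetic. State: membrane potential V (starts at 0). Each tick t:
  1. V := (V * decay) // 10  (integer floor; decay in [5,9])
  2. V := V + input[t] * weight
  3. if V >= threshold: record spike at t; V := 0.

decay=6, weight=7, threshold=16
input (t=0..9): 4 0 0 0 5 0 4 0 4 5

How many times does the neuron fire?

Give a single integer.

Answer: 5

Derivation:
t=0: input=4 -> V=0 FIRE
t=1: input=0 -> V=0
t=2: input=0 -> V=0
t=3: input=0 -> V=0
t=4: input=5 -> V=0 FIRE
t=5: input=0 -> V=0
t=6: input=4 -> V=0 FIRE
t=7: input=0 -> V=0
t=8: input=4 -> V=0 FIRE
t=9: input=5 -> V=0 FIRE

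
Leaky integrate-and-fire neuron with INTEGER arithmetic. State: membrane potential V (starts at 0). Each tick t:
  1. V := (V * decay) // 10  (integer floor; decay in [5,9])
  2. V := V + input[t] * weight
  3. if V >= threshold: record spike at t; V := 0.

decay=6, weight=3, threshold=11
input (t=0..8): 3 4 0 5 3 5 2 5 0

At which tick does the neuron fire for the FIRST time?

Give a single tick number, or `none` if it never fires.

Answer: 1

Derivation:
t=0: input=3 -> V=9
t=1: input=4 -> V=0 FIRE
t=2: input=0 -> V=0
t=3: input=5 -> V=0 FIRE
t=4: input=3 -> V=9
t=5: input=5 -> V=0 FIRE
t=6: input=2 -> V=6
t=7: input=5 -> V=0 FIRE
t=8: input=0 -> V=0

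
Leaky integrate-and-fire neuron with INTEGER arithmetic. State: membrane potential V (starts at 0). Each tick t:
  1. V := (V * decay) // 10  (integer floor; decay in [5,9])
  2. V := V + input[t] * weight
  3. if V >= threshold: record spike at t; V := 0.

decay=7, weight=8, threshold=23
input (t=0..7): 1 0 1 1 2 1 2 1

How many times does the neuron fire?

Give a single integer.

t=0: input=1 -> V=8
t=1: input=0 -> V=5
t=2: input=1 -> V=11
t=3: input=1 -> V=15
t=4: input=2 -> V=0 FIRE
t=5: input=1 -> V=8
t=6: input=2 -> V=21
t=7: input=1 -> V=22

Answer: 1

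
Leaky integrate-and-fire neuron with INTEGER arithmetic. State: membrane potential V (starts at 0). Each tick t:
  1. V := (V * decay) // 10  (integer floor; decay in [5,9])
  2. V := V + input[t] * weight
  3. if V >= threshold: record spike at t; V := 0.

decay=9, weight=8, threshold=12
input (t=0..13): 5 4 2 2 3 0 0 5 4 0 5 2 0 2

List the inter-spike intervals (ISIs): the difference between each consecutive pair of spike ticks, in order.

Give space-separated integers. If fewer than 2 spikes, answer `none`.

Answer: 1 1 1 1 3 1 2 1 2

Derivation:
t=0: input=5 -> V=0 FIRE
t=1: input=4 -> V=0 FIRE
t=2: input=2 -> V=0 FIRE
t=3: input=2 -> V=0 FIRE
t=4: input=3 -> V=0 FIRE
t=5: input=0 -> V=0
t=6: input=0 -> V=0
t=7: input=5 -> V=0 FIRE
t=8: input=4 -> V=0 FIRE
t=9: input=0 -> V=0
t=10: input=5 -> V=0 FIRE
t=11: input=2 -> V=0 FIRE
t=12: input=0 -> V=0
t=13: input=2 -> V=0 FIRE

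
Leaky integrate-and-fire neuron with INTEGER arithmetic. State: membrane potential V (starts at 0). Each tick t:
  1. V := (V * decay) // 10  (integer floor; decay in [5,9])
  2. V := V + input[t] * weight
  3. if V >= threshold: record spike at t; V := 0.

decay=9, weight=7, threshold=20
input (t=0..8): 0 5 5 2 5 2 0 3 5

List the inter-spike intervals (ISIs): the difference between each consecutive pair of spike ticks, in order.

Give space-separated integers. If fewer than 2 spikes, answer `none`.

t=0: input=0 -> V=0
t=1: input=5 -> V=0 FIRE
t=2: input=5 -> V=0 FIRE
t=3: input=2 -> V=14
t=4: input=5 -> V=0 FIRE
t=5: input=2 -> V=14
t=6: input=0 -> V=12
t=7: input=3 -> V=0 FIRE
t=8: input=5 -> V=0 FIRE

Answer: 1 2 3 1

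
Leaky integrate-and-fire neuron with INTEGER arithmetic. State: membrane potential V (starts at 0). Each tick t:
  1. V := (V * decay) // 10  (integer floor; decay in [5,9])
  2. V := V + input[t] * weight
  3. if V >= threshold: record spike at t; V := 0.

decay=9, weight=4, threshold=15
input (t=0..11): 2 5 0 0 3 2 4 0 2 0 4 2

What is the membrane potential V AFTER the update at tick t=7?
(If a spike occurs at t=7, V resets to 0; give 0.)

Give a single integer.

Answer: 0

Derivation:
t=0: input=2 -> V=8
t=1: input=5 -> V=0 FIRE
t=2: input=0 -> V=0
t=3: input=0 -> V=0
t=4: input=3 -> V=12
t=5: input=2 -> V=0 FIRE
t=6: input=4 -> V=0 FIRE
t=7: input=0 -> V=0
t=8: input=2 -> V=8
t=9: input=0 -> V=7
t=10: input=4 -> V=0 FIRE
t=11: input=2 -> V=8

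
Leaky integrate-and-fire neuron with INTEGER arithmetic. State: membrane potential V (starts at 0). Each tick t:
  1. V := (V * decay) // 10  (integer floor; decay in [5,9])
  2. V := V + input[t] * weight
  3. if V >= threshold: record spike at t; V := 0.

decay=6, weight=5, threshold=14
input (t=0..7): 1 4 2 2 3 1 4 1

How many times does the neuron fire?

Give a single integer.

t=0: input=1 -> V=5
t=1: input=4 -> V=0 FIRE
t=2: input=2 -> V=10
t=3: input=2 -> V=0 FIRE
t=4: input=3 -> V=0 FIRE
t=5: input=1 -> V=5
t=6: input=4 -> V=0 FIRE
t=7: input=1 -> V=5

Answer: 4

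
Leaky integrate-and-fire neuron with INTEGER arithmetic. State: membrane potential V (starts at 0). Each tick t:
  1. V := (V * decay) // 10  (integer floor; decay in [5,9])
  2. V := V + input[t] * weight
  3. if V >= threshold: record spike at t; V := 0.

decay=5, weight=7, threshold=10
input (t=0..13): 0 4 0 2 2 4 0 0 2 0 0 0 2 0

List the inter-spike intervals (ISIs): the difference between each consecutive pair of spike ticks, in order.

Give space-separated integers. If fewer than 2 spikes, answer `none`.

Answer: 2 1 1 3 4

Derivation:
t=0: input=0 -> V=0
t=1: input=4 -> V=0 FIRE
t=2: input=0 -> V=0
t=3: input=2 -> V=0 FIRE
t=4: input=2 -> V=0 FIRE
t=5: input=4 -> V=0 FIRE
t=6: input=0 -> V=0
t=7: input=0 -> V=0
t=8: input=2 -> V=0 FIRE
t=9: input=0 -> V=0
t=10: input=0 -> V=0
t=11: input=0 -> V=0
t=12: input=2 -> V=0 FIRE
t=13: input=0 -> V=0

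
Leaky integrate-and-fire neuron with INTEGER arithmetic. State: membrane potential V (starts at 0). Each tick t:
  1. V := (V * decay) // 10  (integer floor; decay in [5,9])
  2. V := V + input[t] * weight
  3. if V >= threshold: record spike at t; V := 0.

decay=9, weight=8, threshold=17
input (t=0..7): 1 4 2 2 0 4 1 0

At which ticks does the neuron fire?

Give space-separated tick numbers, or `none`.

Answer: 1 3 5

Derivation:
t=0: input=1 -> V=8
t=1: input=4 -> V=0 FIRE
t=2: input=2 -> V=16
t=3: input=2 -> V=0 FIRE
t=4: input=0 -> V=0
t=5: input=4 -> V=0 FIRE
t=6: input=1 -> V=8
t=7: input=0 -> V=7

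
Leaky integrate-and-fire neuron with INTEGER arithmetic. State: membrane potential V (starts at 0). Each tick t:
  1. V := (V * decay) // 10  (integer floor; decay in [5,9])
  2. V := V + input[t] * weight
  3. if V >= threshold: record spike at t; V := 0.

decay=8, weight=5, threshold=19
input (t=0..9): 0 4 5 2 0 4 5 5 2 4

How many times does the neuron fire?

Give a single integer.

t=0: input=0 -> V=0
t=1: input=4 -> V=0 FIRE
t=2: input=5 -> V=0 FIRE
t=3: input=2 -> V=10
t=4: input=0 -> V=8
t=5: input=4 -> V=0 FIRE
t=6: input=5 -> V=0 FIRE
t=7: input=5 -> V=0 FIRE
t=8: input=2 -> V=10
t=9: input=4 -> V=0 FIRE

Answer: 6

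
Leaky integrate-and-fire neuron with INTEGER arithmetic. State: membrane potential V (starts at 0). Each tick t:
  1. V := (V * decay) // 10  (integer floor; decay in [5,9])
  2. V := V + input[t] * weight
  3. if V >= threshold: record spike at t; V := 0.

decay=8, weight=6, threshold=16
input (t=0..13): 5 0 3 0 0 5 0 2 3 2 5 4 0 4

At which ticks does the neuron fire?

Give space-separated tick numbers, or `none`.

Answer: 0 2 5 8 10 11 13

Derivation:
t=0: input=5 -> V=0 FIRE
t=1: input=0 -> V=0
t=2: input=3 -> V=0 FIRE
t=3: input=0 -> V=0
t=4: input=0 -> V=0
t=5: input=5 -> V=0 FIRE
t=6: input=0 -> V=0
t=7: input=2 -> V=12
t=8: input=3 -> V=0 FIRE
t=9: input=2 -> V=12
t=10: input=5 -> V=0 FIRE
t=11: input=4 -> V=0 FIRE
t=12: input=0 -> V=0
t=13: input=4 -> V=0 FIRE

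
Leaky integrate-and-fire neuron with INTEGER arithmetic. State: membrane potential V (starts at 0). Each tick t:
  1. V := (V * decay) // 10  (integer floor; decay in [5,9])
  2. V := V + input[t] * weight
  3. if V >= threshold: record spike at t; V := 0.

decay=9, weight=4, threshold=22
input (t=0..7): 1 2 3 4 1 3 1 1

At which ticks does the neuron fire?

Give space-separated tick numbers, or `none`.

Answer: 3

Derivation:
t=0: input=1 -> V=4
t=1: input=2 -> V=11
t=2: input=3 -> V=21
t=3: input=4 -> V=0 FIRE
t=4: input=1 -> V=4
t=5: input=3 -> V=15
t=6: input=1 -> V=17
t=7: input=1 -> V=19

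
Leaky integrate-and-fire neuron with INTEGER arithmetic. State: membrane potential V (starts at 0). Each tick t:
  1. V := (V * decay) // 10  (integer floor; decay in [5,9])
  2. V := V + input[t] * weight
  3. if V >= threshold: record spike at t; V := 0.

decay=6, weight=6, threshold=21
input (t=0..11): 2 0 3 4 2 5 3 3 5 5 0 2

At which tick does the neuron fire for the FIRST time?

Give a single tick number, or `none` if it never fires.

Answer: 2

Derivation:
t=0: input=2 -> V=12
t=1: input=0 -> V=7
t=2: input=3 -> V=0 FIRE
t=3: input=4 -> V=0 FIRE
t=4: input=2 -> V=12
t=5: input=5 -> V=0 FIRE
t=6: input=3 -> V=18
t=7: input=3 -> V=0 FIRE
t=8: input=5 -> V=0 FIRE
t=9: input=5 -> V=0 FIRE
t=10: input=0 -> V=0
t=11: input=2 -> V=12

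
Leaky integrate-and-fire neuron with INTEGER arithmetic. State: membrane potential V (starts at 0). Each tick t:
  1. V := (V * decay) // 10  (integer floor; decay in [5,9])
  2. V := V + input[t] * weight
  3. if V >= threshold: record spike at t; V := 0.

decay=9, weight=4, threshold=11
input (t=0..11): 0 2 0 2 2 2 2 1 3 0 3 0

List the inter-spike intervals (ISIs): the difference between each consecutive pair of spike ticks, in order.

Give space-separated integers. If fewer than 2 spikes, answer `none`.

t=0: input=0 -> V=0
t=1: input=2 -> V=8
t=2: input=0 -> V=7
t=3: input=2 -> V=0 FIRE
t=4: input=2 -> V=8
t=5: input=2 -> V=0 FIRE
t=6: input=2 -> V=8
t=7: input=1 -> V=0 FIRE
t=8: input=3 -> V=0 FIRE
t=9: input=0 -> V=0
t=10: input=3 -> V=0 FIRE
t=11: input=0 -> V=0

Answer: 2 2 1 2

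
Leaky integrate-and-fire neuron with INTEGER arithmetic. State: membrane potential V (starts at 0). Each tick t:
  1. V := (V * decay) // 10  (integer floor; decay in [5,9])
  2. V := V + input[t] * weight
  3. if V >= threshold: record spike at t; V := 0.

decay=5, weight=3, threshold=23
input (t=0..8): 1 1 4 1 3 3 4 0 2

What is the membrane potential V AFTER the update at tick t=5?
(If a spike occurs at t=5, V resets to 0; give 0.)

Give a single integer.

Answer: 16

Derivation:
t=0: input=1 -> V=3
t=1: input=1 -> V=4
t=2: input=4 -> V=14
t=3: input=1 -> V=10
t=4: input=3 -> V=14
t=5: input=3 -> V=16
t=6: input=4 -> V=20
t=7: input=0 -> V=10
t=8: input=2 -> V=11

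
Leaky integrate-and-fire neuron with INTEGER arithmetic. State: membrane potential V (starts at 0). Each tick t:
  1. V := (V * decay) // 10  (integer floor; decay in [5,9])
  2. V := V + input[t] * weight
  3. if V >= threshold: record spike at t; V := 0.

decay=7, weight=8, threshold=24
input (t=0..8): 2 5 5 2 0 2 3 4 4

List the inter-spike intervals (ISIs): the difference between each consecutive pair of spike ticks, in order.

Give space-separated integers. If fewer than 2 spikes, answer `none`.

Answer: 1 4 1 1

Derivation:
t=0: input=2 -> V=16
t=1: input=5 -> V=0 FIRE
t=2: input=5 -> V=0 FIRE
t=3: input=2 -> V=16
t=4: input=0 -> V=11
t=5: input=2 -> V=23
t=6: input=3 -> V=0 FIRE
t=7: input=4 -> V=0 FIRE
t=8: input=4 -> V=0 FIRE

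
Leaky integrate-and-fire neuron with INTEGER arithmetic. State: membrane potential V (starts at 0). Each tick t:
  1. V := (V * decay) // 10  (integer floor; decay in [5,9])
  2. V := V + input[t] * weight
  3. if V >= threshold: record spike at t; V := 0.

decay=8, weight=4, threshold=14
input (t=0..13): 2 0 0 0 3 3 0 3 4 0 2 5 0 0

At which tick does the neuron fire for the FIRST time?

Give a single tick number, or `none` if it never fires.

t=0: input=2 -> V=8
t=1: input=0 -> V=6
t=2: input=0 -> V=4
t=3: input=0 -> V=3
t=4: input=3 -> V=0 FIRE
t=5: input=3 -> V=12
t=6: input=0 -> V=9
t=7: input=3 -> V=0 FIRE
t=8: input=4 -> V=0 FIRE
t=9: input=0 -> V=0
t=10: input=2 -> V=8
t=11: input=5 -> V=0 FIRE
t=12: input=0 -> V=0
t=13: input=0 -> V=0

Answer: 4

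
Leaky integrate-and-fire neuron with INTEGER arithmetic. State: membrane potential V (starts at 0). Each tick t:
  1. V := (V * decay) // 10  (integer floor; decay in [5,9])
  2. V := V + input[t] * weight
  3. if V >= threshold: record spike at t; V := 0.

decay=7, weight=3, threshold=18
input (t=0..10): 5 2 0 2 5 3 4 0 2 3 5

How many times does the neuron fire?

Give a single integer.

t=0: input=5 -> V=15
t=1: input=2 -> V=16
t=2: input=0 -> V=11
t=3: input=2 -> V=13
t=4: input=5 -> V=0 FIRE
t=5: input=3 -> V=9
t=6: input=4 -> V=0 FIRE
t=7: input=0 -> V=0
t=8: input=2 -> V=6
t=9: input=3 -> V=13
t=10: input=5 -> V=0 FIRE

Answer: 3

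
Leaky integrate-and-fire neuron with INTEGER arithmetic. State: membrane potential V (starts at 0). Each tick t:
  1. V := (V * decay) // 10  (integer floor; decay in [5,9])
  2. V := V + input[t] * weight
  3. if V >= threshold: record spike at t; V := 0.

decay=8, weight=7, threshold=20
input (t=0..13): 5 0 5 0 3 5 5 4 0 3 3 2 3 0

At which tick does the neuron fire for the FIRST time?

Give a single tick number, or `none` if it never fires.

t=0: input=5 -> V=0 FIRE
t=1: input=0 -> V=0
t=2: input=5 -> V=0 FIRE
t=3: input=0 -> V=0
t=4: input=3 -> V=0 FIRE
t=5: input=5 -> V=0 FIRE
t=6: input=5 -> V=0 FIRE
t=7: input=4 -> V=0 FIRE
t=8: input=0 -> V=0
t=9: input=3 -> V=0 FIRE
t=10: input=3 -> V=0 FIRE
t=11: input=2 -> V=14
t=12: input=3 -> V=0 FIRE
t=13: input=0 -> V=0

Answer: 0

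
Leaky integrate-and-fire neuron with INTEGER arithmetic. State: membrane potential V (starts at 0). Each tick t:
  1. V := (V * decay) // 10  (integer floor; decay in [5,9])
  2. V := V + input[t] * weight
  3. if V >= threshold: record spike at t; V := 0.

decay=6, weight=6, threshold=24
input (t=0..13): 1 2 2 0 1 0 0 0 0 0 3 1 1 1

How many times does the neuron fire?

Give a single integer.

t=0: input=1 -> V=6
t=1: input=2 -> V=15
t=2: input=2 -> V=21
t=3: input=0 -> V=12
t=4: input=1 -> V=13
t=5: input=0 -> V=7
t=6: input=0 -> V=4
t=7: input=0 -> V=2
t=8: input=0 -> V=1
t=9: input=0 -> V=0
t=10: input=3 -> V=18
t=11: input=1 -> V=16
t=12: input=1 -> V=15
t=13: input=1 -> V=15

Answer: 0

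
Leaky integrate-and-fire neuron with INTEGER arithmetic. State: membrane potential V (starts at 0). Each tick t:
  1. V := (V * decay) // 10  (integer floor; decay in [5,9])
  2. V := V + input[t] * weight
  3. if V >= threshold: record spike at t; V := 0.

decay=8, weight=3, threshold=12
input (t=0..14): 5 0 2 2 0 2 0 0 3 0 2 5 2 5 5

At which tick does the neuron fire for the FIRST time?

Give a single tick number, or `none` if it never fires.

Answer: 0

Derivation:
t=0: input=5 -> V=0 FIRE
t=1: input=0 -> V=0
t=2: input=2 -> V=6
t=3: input=2 -> V=10
t=4: input=0 -> V=8
t=5: input=2 -> V=0 FIRE
t=6: input=0 -> V=0
t=7: input=0 -> V=0
t=8: input=3 -> V=9
t=9: input=0 -> V=7
t=10: input=2 -> V=11
t=11: input=5 -> V=0 FIRE
t=12: input=2 -> V=6
t=13: input=5 -> V=0 FIRE
t=14: input=5 -> V=0 FIRE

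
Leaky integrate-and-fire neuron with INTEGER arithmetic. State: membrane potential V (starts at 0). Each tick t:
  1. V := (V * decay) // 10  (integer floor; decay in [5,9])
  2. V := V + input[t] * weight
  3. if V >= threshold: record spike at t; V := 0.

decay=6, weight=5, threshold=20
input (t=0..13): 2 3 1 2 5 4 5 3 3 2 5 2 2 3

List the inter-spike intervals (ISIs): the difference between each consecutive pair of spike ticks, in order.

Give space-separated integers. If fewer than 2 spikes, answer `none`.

Answer: 3 1 1 2 2 3

Derivation:
t=0: input=2 -> V=10
t=1: input=3 -> V=0 FIRE
t=2: input=1 -> V=5
t=3: input=2 -> V=13
t=4: input=5 -> V=0 FIRE
t=5: input=4 -> V=0 FIRE
t=6: input=5 -> V=0 FIRE
t=7: input=3 -> V=15
t=8: input=3 -> V=0 FIRE
t=9: input=2 -> V=10
t=10: input=5 -> V=0 FIRE
t=11: input=2 -> V=10
t=12: input=2 -> V=16
t=13: input=3 -> V=0 FIRE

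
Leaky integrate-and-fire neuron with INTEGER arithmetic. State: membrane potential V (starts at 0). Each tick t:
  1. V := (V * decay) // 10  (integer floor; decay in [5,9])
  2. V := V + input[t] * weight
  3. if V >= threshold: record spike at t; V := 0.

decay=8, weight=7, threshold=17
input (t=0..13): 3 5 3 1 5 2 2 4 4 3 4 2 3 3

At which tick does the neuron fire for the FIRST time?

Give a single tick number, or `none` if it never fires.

t=0: input=3 -> V=0 FIRE
t=1: input=5 -> V=0 FIRE
t=2: input=3 -> V=0 FIRE
t=3: input=1 -> V=7
t=4: input=5 -> V=0 FIRE
t=5: input=2 -> V=14
t=6: input=2 -> V=0 FIRE
t=7: input=4 -> V=0 FIRE
t=8: input=4 -> V=0 FIRE
t=9: input=3 -> V=0 FIRE
t=10: input=4 -> V=0 FIRE
t=11: input=2 -> V=14
t=12: input=3 -> V=0 FIRE
t=13: input=3 -> V=0 FIRE

Answer: 0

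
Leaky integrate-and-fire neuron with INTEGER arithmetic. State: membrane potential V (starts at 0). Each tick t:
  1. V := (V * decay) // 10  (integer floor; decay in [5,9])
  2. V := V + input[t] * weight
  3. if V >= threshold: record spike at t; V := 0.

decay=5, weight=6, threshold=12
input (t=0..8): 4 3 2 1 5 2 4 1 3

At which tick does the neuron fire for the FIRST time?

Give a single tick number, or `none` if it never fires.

Answer: 0

Derivation:
t=0: input=4 -> V=0 FIRE
t=1: input=3 -> V=0 FIRE
t=2: input=2 -> V=0 FIRE
t=3: input=1 -> V=6
t=4: input=5 -> V=0 FIRE
t=5: input=2 -> V=0 FIRE
t=6: input=4 -> V=0 FIRE
t=7: input=1 -> V=6
t=8: input=3 -> V=0 FIRE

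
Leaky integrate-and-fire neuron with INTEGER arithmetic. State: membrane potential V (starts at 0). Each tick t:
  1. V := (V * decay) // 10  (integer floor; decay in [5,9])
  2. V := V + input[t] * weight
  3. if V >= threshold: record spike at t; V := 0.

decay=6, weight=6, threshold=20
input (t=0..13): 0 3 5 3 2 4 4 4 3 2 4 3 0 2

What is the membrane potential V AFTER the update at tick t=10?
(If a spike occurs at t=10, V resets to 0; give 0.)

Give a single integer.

t=0: input=0 -> V=0
t=1: input=3 -> V=18
t=2: input=5 -> V=0 FIRE
t=3: input=3 -> V=18
t=4: input=2 -> V=0 FIRE
t=5: input=4 -> V=0 FIRE
t=6: input=4 -> V=0 FIRE
t=7: input=4 -> V=0 FIRE
t=8: input=3 -> V=18
t=9: input=2 -> V=0 FIRE
t=10: input=4 -> V=0 FIRE
t=11: input=3 -> V=18
t=12: input=0 -> V=10
t=13: input=2 -> V=18

Answer: 0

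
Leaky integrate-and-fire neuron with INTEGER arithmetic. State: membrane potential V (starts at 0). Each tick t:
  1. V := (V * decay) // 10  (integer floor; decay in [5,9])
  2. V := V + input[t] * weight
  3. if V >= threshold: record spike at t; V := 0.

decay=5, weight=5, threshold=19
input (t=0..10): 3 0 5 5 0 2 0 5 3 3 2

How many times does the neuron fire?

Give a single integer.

Answer: 4

Derivation:
t=0: input=3 -> V=15
t=1: input=0 -> V=7
t=2: input=5 -> V=0 FIRE
t=3: input=5 -> V=0 FIRE
t=4: input=0 -> V=0
t=5: input=2 -> V=10
t=6: input=0 -> V=5
t=7: input=5 -> V=0 FIRE
t=8: input=3 -> V=15
t=9: input=3 -> V=0 FIRE
t=10: input=2 -> V=10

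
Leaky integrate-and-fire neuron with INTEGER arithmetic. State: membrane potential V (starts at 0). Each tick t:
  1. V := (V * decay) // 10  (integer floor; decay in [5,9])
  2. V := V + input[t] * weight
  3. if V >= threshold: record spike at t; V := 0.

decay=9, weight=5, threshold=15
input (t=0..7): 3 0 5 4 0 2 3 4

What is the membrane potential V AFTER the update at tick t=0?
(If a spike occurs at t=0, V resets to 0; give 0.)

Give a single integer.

t=0: input=3 -> V=0 FIRE
t=1: input=0 -> V=0
t=2: input=5 -> V=0 FIRE
t=3: input=4 -> V=0 FIRE
t=4: input=0 -> V=0
t=5: input=2 -> V=10
t=6: input=3 -> V=0 FIRE
t=7: input=4 -> V=0 FIRE

Answer: 0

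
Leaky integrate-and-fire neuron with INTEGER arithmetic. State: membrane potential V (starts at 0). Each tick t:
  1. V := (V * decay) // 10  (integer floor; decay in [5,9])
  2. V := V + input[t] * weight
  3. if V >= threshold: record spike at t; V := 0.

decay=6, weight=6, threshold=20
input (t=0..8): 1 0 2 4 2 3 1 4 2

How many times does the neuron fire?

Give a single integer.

Answer: 3

Derivation:
t=0: input=1 -> V=6
t=1: input=0 -> V=3
t=2: input=2 -> V=13
t=3: input=4 -> V=0 FIRE
t=4: input=2 -> V=12
t=5: input=3 -> V=0 FIRE
t=6: input=1 -> V=6
t=7: input=4 -> V=0 FIRE
t=8: input=2 -> V=12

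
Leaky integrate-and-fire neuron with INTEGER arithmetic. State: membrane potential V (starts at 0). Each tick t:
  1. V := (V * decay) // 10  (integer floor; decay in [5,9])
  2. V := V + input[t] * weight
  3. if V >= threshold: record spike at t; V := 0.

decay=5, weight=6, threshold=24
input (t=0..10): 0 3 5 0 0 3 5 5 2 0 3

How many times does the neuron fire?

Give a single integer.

t=0: input=0 -> V=0
t=1: input=3 -> V=18
t=2: input=5 -> V=0 FIRE
t=3: input=0 -> V=0
t=4: input=0 -> V=0
t=5: input=3 -> V=18
t=6: input=5 -> V=0 FIRE
t=7: input=5 -> V=0 FIRE
t=8: input=2 -> V=12
t=9: input=0 -> V=6
t=10: input=3 -> V=21

Answer: 3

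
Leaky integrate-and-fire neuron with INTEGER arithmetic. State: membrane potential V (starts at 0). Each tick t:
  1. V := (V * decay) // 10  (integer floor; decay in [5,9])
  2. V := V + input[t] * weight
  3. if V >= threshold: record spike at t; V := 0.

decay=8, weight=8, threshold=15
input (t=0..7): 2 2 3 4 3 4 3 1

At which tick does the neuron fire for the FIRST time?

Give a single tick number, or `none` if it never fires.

t=0: input=2 -> V=0 FIRE
t=1: input=2 -> V=0 FIRE
t=2: input=3 -> V=0 FIRE
t=3: input=4 -> V=0 FIRE
t=4: input=3 -> V=0 FIRE
t=5: input=4 -> V=0 FIRE
t=6: input=3 -> V=0 FIRE
t=7: input=1 -> V=8

Answer: 0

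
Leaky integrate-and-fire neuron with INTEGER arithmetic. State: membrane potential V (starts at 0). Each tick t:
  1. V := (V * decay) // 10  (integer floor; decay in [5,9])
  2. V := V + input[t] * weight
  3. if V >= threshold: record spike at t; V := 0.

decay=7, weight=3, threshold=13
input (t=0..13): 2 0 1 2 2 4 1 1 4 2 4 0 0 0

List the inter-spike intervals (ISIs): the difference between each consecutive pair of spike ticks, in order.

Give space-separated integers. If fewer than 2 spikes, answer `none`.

Answer: 3 2

Derivation:
t=0: input=2 -> V=6
t=1: input=0 -> V=4
t=2: input=1 -> V=5
t=3: input=2 -> V=9
t=4: input=2 -> V=12
t=5: input=4 -> V=0 FIRE
t=6: input=1 -> V=3
t=7: input=1 -> V=5
t=8: input=4 -> V=0 FIRE
t=9: input=2 -> V=6
t=10: input=4 -> V=0 FIRE
t=11: input=0 -> V=0
t=12: input=0 -> V=0
t=13: input=0 -> V=0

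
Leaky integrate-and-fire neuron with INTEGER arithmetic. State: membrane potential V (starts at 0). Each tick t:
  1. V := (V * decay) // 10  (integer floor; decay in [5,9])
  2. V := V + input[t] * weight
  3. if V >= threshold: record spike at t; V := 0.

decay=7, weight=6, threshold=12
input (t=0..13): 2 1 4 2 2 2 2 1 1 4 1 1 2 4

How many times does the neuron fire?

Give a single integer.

t=0: input=2 -> V=0 FIRE
t=1: input=1 -> V=6
t=2: input=4 -> V=0 FIRE
t=3: input=2 -> V=0 FIRE
t=4: input=2 -> V=0 FIRE
t=5: input=2 -> V=0 FIRE
t=6: input=2 -> V=0 FIRE
t=7: input=1 -> V=6
t=8: input=1 -> V=10
t=9: input=4 -> V=0 FIRE
t=10: input=1 -> V=6
t=11: input=1 -> V=10
t=12: input=2 -> V=0 FIRE
t=13: input=4 -> V=0 FIRE

Answer: 9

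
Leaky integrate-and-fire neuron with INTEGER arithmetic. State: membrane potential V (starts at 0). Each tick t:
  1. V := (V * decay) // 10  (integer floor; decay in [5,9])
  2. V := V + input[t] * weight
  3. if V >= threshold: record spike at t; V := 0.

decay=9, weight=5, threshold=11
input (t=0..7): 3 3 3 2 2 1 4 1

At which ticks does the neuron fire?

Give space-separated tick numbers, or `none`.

t=0: input=3 -> V=0 FIRE
t=1: input=3 -> V=0 FIRE
t=2: input=3 -> V=0 FIRE
t=3: input=2 -> V=10
t=4: input=2 -> V=0 FIRE
t=5: input=1 -> V=5
t=6: input=4 -> V=0 FIRE
t=7: input=1 -> V=5

Answer: 0 1 2 4 6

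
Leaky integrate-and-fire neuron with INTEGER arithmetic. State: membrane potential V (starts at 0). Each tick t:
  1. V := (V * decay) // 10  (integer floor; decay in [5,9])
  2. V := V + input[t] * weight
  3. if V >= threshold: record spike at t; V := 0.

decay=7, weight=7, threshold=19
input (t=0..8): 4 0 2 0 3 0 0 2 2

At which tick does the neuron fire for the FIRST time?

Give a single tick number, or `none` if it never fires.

Answer: 0

Derivation:
t=0: input=4 -> V=0 FIRE
t=1: input=0 -> V=0
t=2: input=2 -> V=14
t=3: input=0 -> V=9
t=4: input=3 -> V=0 FIRE
t=5: input=0 -> V=0
t=6: input=0 -> V=0
t=7: input=2 -> V=14
t=8: input=2 -> V=0 FIRE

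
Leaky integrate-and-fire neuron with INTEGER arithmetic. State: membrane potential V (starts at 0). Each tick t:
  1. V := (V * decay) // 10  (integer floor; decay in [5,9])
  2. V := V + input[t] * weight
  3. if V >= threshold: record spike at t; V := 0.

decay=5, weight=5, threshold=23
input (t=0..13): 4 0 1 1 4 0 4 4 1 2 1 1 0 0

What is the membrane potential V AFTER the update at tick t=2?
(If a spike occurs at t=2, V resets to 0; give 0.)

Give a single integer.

t=0: input=4 -> V=20
t=1: input=0 -> V=10
t=2: input=1 -> V=10
t=3: input=1 -> V=10
t=4: input=4 -> V=0 FIRE
t=5: input=0 -> V=0
t=6: input=4 -> V=20
t=7: input=4 -> V=0 FIRE
t=8: input=1 -> V=5
t=9: input=2 -> V=12
t=10: input=1 -> V=11
t=11: input=1 -> V=10
t=12: input=0 -> V=5
t=13: input=0 -> V=2

Answer: 10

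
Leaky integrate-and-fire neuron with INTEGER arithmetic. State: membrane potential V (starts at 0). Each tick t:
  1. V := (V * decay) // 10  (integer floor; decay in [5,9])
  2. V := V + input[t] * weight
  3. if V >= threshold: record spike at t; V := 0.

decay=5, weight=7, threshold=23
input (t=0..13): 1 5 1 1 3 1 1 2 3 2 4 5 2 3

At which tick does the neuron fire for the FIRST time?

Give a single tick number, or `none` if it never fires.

t=0: input=1 -> V=7
t=1: input=5 -> V=0 FIRE
t=2: input=1 -> V=7
t=3: input=1 -> V=10
t=4: input=3 -> V=0 FIRE
t=5: input=1 -> V=7
t=6: input=1 -> V=10
t=7: input=2 -> V=19
t=8: input=3 -> V=0 FIRE
t=9: input=2 -> V=14
t=10: input=4 -> V=0 FIRE
t=11: input=5 -> V=0 FIRE
t=12: input=2 -> V=14
t=13: input=3 -> V=0 FIRE

Answer: 1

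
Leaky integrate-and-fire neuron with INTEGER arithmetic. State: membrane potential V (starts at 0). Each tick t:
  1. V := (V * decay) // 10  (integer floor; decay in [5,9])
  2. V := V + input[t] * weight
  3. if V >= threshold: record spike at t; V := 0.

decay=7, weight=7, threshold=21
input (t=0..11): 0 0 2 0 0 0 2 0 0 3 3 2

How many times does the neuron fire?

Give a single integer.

Answer: 2

Derivation:
t=0: input=0 -> V=0
t=1: input=0 -> V=0
t=2: input=2 -> V=14
t=3: input=0 -> V=9
t=4: input=0 -> V=6
t=5: input=0 -> V=4
t=6: input=2 -> V=16
t=7: input=0 -> V=11
t=8: input=0 -> V=7
t=9: input=3 -> V=0 FIRE
t=10: input=3 -> V=0 FIRE
t=11: input=2 -> V=14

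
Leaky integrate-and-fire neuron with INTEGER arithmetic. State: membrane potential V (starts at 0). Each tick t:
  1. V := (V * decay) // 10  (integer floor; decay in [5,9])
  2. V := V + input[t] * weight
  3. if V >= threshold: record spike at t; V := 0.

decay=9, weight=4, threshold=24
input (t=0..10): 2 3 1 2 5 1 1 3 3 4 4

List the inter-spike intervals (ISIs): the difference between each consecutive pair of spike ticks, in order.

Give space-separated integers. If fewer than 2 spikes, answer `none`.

t=0: input=2 -> V=8
t=1: input=3 -> V=19
t=2: input=1 -> V=21
t=3: input=2 -> V=0 FIRE
t=4: input=5 -> V=20
t=5: input=1 -> V=22
t=6: input=1 -> V=23
t=7: input=3 -> V=0 FIRE
t=8: input=3 -> V=12
t=9: input=4 -> V=0 FIRE
t=10: input=4 -> V=16

Answer: 4 2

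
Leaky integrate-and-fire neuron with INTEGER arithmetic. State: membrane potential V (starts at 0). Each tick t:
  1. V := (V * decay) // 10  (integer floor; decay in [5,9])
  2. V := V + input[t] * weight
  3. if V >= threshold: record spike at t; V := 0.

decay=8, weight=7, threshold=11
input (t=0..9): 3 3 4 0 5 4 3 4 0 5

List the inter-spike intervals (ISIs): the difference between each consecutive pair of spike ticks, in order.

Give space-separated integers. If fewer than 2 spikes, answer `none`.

t=0: input=3 -> V=0 FIRE
t=1: input=3 -> V=0 FIRE
t=2: input=4 -> V=0 FIRE
t=3: input=0 -> V=0
t=4: input=5 -> V=0 FIRE
t=5: input=4 -> V=0 FIRE
t=6: input=3 -> V=0 FIRE
t=7: input=4 -> V=0 FIRE
t=8: input=0 -> V=0
t=9: input=5 -> V=0 FIRE

Answer: 1 1 2 1 1 1 2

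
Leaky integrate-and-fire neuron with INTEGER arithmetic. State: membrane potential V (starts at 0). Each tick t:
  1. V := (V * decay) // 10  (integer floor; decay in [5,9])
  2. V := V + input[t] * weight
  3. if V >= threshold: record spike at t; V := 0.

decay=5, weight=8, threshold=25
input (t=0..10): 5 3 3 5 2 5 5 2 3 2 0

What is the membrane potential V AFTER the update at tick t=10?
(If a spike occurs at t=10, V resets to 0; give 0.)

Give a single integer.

t=0: input=5 -> V=0 FIRE
t=1: input=3 -> V=24
t=2: input=3 -> V=0 FIRE
t=3: input=5 -> V=0 FIRE
t=4: input=2 -> V=16
t=5: input=5 -> V=0 FIRE
t=6: input=5 -> V=0 FIRE
t=7: input=2 -> V=16
t=8: input=3 -> V=0 FIRE
t=9: input=2 -> V=16
t=10: input=0 -> V=8

Answer: 8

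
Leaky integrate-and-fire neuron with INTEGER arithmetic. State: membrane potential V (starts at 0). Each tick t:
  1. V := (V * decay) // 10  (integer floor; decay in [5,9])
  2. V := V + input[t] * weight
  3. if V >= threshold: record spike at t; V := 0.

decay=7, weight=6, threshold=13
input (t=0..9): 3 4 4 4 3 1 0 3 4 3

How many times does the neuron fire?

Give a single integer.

t=0: input=3 -> V=0 FIRE
t=1: input=4 -> V=0 FIRE
t=2: input=4 -> V=0 FIRE
t=3: input=4 -> V=0 FIRE
t=4: input=3 -> V=0 FIRE
t=5: input=1 -> V=6
t=6: input=0 -> V=4
t=7: input=3 -> V=0 FIRE
t=8: input=4 -> V=0 FIRE
t=9: input=3 -> V=0 FIRE

Answer: 8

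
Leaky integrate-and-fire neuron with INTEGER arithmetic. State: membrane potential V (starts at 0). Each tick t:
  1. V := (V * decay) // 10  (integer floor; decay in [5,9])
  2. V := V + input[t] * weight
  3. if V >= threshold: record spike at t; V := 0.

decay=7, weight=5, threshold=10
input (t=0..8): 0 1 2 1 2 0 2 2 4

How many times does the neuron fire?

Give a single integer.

t=0: input=0 -> V=0
t=1: input=1 -> V=5
t=2: input=2 -> V=0 FIRE
t=3: input=1 -> V=5
t=4: input=2 -> V=0 FIRE
t=5: input=0 -> V=0
t=6: input=2 -> V=0 FIRE
t=7: input=2 -> V=0 FIRE
t=8: input=4 -> V=0 FIRE

Answer: 5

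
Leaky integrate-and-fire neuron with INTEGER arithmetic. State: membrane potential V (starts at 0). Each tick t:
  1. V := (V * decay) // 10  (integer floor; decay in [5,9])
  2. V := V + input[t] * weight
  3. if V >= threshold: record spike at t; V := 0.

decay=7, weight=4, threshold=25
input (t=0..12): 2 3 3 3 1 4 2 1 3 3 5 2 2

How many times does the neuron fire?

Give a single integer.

Answer: 2

Derivation:
t=0: input=2 -> V=8
t=1: input=3 -> V=17
t=2: input=3 -> V=23
t=3: input=3 -> V=0 FIRE
t=4: input=1 -> V=4
t=5: input=4 -> V=18
t=6: input=2 -> V=20
t=7: input=1 -> V=18
t=8: input=3 -> V=24
t=9: input=3 -> V=0 FIRE
t=10: input=5 -> V=20
t=11: input=2 -> V=22
t=12: input=2 -> V=23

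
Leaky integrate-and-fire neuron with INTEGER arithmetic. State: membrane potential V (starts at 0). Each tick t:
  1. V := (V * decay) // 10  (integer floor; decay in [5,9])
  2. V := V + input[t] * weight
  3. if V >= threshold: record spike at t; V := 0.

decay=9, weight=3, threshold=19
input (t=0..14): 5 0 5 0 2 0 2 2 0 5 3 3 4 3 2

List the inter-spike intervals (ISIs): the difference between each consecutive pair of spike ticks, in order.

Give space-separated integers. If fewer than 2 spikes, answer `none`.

t=0: input=5 -> V=15
t=1: input=0 -> V=13
t=2: input=5 -> V=0 FIRE
t=3: input=0 -> V=0
t=4: input=2 -> V=6
t=5: input=0 -> V=5
t=6: input=2 -> V=10
t=7: input=2 -> V=15
t=8: input=0 -> V=13
t=9: input=5 -> V=0 FIRE
t=10: input=3 -> V=9
t=11: input=3 -> V=17
t=12: input=4 -> V=0 FIRE
t=13: input=3 -> V=9
t=14: input=2 -> V=14

Answer: 7 3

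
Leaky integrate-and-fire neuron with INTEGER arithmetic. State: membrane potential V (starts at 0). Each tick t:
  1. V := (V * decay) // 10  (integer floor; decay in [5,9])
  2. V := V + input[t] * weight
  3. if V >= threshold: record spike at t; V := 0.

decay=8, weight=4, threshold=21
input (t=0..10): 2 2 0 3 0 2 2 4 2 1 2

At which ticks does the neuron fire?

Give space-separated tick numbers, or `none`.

t=0: input=2 -> V=8
t=1: input=2 -> V=14
t=2: input=0 -> V=11
t=3: input=3 -> V=20
t=4: input=0 -> V=16
t=5: input=2 -> V=20
t=6: input=2 -> V=0 FIRE
t=7: input=4 -> V=16
t=8: input=2 -> V=20
t=9: input=1 -> V=20
t=10: input=2 -> V=0 FIRE

Answer: 6 10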